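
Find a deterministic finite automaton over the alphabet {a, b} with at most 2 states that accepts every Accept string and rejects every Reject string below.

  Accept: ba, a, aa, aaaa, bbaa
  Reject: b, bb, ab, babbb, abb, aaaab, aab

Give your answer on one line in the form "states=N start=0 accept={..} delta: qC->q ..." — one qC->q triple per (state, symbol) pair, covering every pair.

Fold the examples into a partial DFA from state 0: repeatedly fix the first undefined (state, symbol) met by the shortest-then-alphabetical prefix, trying targets in increasing order and rejecting any under which an Accept and a Reject string meet in one state with the same remainder; add a state when all current targets are rejected. Accepting states are where Accept strings end.
a: 0a undefined. 0a->0: ok.
b: 0b undefined. 0b->0: no, ba/b meet in 0. Open state 1: 0b->1.
ba: 1a undefined. 1a->0: ok.
bb: 1b undefined. 1b->0: no, ba/bb meet in 0. 1b->1: ok.
All examples now run through 2 states with every (state, symbol) defined. Accept strings end in {0}, Reject strings end in {1}; accept={0}.

states=2 start=0 accept={0} delta: 0a->0 0b->1 1a->0 1b->1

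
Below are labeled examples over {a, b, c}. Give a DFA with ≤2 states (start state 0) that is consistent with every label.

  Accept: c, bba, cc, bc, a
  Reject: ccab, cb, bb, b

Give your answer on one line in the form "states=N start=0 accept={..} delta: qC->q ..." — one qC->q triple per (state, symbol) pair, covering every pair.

Fold the examples into a partial DFA from state 0: repeatedly fix the first undefined (state, symbol) met by the shortest-then-alphabetical prefix, trying targets in increasing order and rejecting any under which an Accept and a Reject string meet in one state with the same remainder; add a state when all current targets are rejected. Accepting states are where Accept strings end.
a: 0a undefined. 0a->0: ok.
b: 0b undefined. 0b->0: no, bba/bb meet in 0. Open state 1: 0b->1.
c: 0c undefined. 0c->0: ok.
bb: 1b undefined. 1b->0: no, c/bb meet in 0. 1b->1: ok.
bc: 1c undefined. 1c->0: ok.
bba: 1a undefined. 1a->0: ok.
All examples now run through 2 states with every (state, symbol) defined. Accept strings end in {0}, Reject strings end in {1}; accept={0}.

states=2 start=0 accept={0} delta: 0a->0 0b->1 0c->0 1a->0 1b->1 1c->0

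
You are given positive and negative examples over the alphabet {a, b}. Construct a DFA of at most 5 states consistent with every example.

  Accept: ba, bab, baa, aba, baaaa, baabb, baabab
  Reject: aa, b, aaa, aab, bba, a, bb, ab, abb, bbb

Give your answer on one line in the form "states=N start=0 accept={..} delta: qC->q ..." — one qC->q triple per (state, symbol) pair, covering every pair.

Grow the machine one transition at a time. Run the examples from 0; the earliest place one falls off (shortest prefix, ties alphabetical) gets sent to the lowest-numbered state that keeps every Accept/Reject pair distinguishable — a pair clashes when both reach the same state with identical unread suffix — and to a fresh state only if none does.
a: 0a undefined. 0a->0: ok.
b: 0b undefined. 0b->0: no, ba/aa meet in 0. Open state 1: 0b->1.
ba: 1a undefined. 1a->0: no, ba/aa meet in 0. 1a->1: no, ba/b meet in 1. Open state 2: 1a->2.
bb: 1b undefined. 1b->0: ok.
baa: 2a undefined. 2a->0: no, baa/aa meet in 0. 2a->1: no, baa/b meet in 1. 2a->2: ok.
bab: 2b undefined. 2b->0: no, bab/aa meet in 0. 2b->1: no, bab/b meet in 1. 2b->2: ok.
All examples now run through 3 states with every (state, symbol) defined. Accept strings end in {2}, Reject strings end in {0,1}; accept={2}.

states=3 start=0 accept={2} delta: 0a->0 0b->1 1a->2 1b->0 2a->2 2b->2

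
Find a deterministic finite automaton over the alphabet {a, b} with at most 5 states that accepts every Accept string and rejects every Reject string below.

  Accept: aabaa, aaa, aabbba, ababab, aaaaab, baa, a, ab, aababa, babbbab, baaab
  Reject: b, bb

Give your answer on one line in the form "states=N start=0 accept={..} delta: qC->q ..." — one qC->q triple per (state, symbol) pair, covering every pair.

states=2 start=0 accept={1} delta: 0a->1 0b->0 1a->1 1b->1

Grow the machine one transition at a time. Run the examples from 0; the earliest place one falls off (shortest prefix, ties alphabetical) gets sent to the lowest-numbered state that keeps every Accept/Reject pair distinguishable — a pair clashes when both reach the same state with identical unread suffix — and to a fresh state only if none does.
a: 0a undefined. 0a->0: no, aaaaab/b meet in 0 with "b" left. Open state 1: 0a->1.
b: 0b undefined. 0b->0: ok.
aa: 1a undefined. 1a->0: no, aabaa/b meet in 0. 1a->1: ok.
ab: 1b undefined. 1b->0: no, ababab/b meet in 0. 1b->1: ok.
All examples now run through 2 states with every (state, symbol) defined. Accept strings end in {1}, Reject strings end in {0}; accept={1}.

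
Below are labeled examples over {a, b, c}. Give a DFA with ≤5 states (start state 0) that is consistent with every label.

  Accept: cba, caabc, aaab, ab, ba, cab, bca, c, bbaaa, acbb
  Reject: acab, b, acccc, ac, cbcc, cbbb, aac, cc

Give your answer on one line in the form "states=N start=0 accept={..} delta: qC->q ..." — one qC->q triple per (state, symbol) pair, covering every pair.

states=4 start=0 accept={1,2} delta: 0a->1 0b->0 0c->1 1a->1 1b->2 1c->3 2a->1 2b->0 2c->1 3a->0 3b->1 3c->0

Grow the machine one transition at a time. Run the examples from 0; the earliest place one falls off (shortest prefix, ties alphabetical) gets sent to the lowest-numbered state that keeps every Accept/Reject pair distinguishable — a pair clashes when both reach the same state with identical unread suffix — and to a fresh state only if none does.
a: 0a undefined. 0a->0: no, aaab/b meet in 0 with "b" left. Open state 1: 0a->1.
b: 0b undefined. 0b->0: ok.
c: 0c undefined. 0c->0: no, c/b meet in 0. 0c->1: ok.
aa: 1a undefined. 1a->0: no, ba/aac meet in 1. 1a->1: ok.
ab: 1b undefined. 1b->0: no, aaab/b meet in 0. 1b->1: no, cba/cbbb meet in 1. Open state 2: 1b->2.
ac: 1c undefined. 1c->0: no, aaab/acab meet in 2. 1c->1: no, aaab/acab meet in 2. 1c->2: no, aaab/ac meet in 2. Open state 3: 1c->3.
aca: 3a undefined. 3a->0: ok.
acb: 3b undefined. 3b->0: no, acbb/acab meet in 0. 3b->1: ok.
acc: 3c undefined. 3c->0: ok.
cba: 2a undefined. 2a->0: no, cba/acab meet in 0. 2a->1: ok.
cbb: 2b undefined. 2b->0: ok.
cbc: 2c undefined. 2c->0: no, cba/cbcc meet in 1. 2c->1: ok.
All examples now run through 4 states with every (state, symbol) defined. Accept strings end in {1,2}, Reject strings end in {0,3}; accept={1,2}.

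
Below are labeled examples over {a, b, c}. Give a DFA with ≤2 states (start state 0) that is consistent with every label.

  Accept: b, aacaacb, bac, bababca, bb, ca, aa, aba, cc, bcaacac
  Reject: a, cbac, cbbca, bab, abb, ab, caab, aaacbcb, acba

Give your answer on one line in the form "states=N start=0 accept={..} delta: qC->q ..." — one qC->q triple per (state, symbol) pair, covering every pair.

Grow the machine one transition at a time. Run the examples from 0; the earliest place one falls off (shortest prefix, ties alphabetical) gets sent to the lowest-numbered state that keeps every Accept/Reject pair distinguishable — a pair clashes when both reach the same state with identical unread suffix — and to a fresh state only if none does.
a: 0a undefined. 0a->0: no, b/ab meet in 0 with "b" left. Open state 1: 0a->1.
b: 0b undefined. 0b->0: ok.
c: 0c undefined. 0c->0: no, bac/cbac meet in 1 with "c" left. 0c->1: ok.
aa: 1a undefined. 1a->0: ok.
ab: 1b undefined. 1b->0: no, b/cbbca meet in 0. 1b->1: ok.
ac: 1c undefined. 1c->0: ok.
All examples now run through 2 states with every (state, symbol) defined. Accept strings end in {0}, Reject strings end in {1}; accept={0}.

states=2 start=0 accept={0} delta: 0a->1 0b->0 0c->1 1a->0 1b->1 1c->0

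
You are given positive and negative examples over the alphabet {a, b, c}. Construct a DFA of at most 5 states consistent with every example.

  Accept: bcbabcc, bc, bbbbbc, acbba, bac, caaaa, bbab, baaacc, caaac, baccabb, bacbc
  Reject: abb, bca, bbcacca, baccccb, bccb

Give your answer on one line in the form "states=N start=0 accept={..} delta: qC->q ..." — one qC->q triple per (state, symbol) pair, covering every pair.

states=5 start=0 accept={0,1,3,4} delta: 0a->0 0b->1 0c->0 1a->1 1b->2 1c->3 2a->0 2b->0 2c->1 3a->2 3b->0 3c->4 4a->2 4b->2 4c->2

Grow the machine one transition at a time. Run the examples from 0; the earliest place one falls off (shortest prefix, ties alphabetical) gets sent to the lowest-numbered state that keeps every Accept/Reject pair distinguishable — a pair clashes when both reach the same state with identical unread suffix — and to a fresh state only if none does.
a: 0a undefined. 0a->0: ok.
b: 0b undefined. 0b->0: no, bbab/abb meet in 0. Open state 1: 0b->1.
c: 0c undefined. 0c->0: ok.
ba: 1a undefined. 1a->0: no, baccabb/abb meet in 1 with "b" left. 1a->1: ok.
bb: 1b undefined. 1b->0: no, acbba/abb meet in 0. 1b->1: no, acbba/abb meet in 1. Open state 2: 1b->2.
bc: 1c undefined. 1c->0: no, bc/bca meet in 0. 1c->1: no, bc/bca meet in 1. 1c->2: no, bc/abb meet in 2. Open state 3: 1c->3.
bba: 2a undefined. 2a->0: ok.
bbb: 2b undefined. 2b->0: ok.
bbc: 2c undefined. 2c->0: no, bbbbbc/bbcacca meet in 0. 2c->1: ok.
bca: 3a undefined. 3a->0: no, acbba/bca meet in 0. 3a->1: no, bbbbbc/bca meet in 1. 3a->2: ok.
bcb: 3b undefined. 3b->0: ok.
bcc: 3c undefined. 3c->0: no, bcbabcc/bbcacca meet in 0. 3c->1: no, bcbabcc/bbcacca meet in 1. 3c->2: no, bcbabcc/abb meet in 2. 3c->3: no, acbba/baccccb meet in 0. Open state 4: 3c->4.
bccb: 4b undefined. 4b->0: no, acbba/bccb meet in 0. 4b->1: no, bbbbbc/bccb meet in 1. 4b->2: ok.
bacca: 4a undefined. 4a->0: no, acbba/bbcacca meet in 0. 4a->1: no, bbbbbc/bbcacca meet in 1. 4a->2: ok.
baccc: 4c undefined. 4c->0: no, bbbbbc/baccccb meet in 1. 4c->1: no, acbba/baccccb meet in 0. 4c->2: ok.
All examples now run through 5 states with every (state, symbol) defined. Accept strings end in {0,1,3,4}, Reject strings end in {2}; accept={0,1,3,4}.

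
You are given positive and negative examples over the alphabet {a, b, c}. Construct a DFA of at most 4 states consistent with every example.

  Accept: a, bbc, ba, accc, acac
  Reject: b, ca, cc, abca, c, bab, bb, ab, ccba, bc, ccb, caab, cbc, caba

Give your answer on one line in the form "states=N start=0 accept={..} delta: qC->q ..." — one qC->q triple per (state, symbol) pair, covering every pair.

Fold the examples into a partial DFA from state 0: repeatedly fix the first undefined (state, symbol) met by the shortest-then-alphabetical prefix, trying targets in increasing order and rejecting any under which an Accept and a Reject string meet in one state with the same remainder; add a state when all current targets are rejected. Accepting states are where Accept strings end.
a: 0a undefined. 0a->0: ok.
b: 0b undefined. 0b->0: no, a/b meet in 0. Open state 1: 0b->1.
c: 0c undefined. 0c->0: no, a/ca meet in 0. 0c->1: no, bbc/cbc meet in 1 with "bc" left. Open state 2: 0c->2.
ba: 1a undefined. 1a->0: ok.
bb: 1b undefined. 1b->0: no, a/bb meet in 0. 1b->1: no, bbc/bc meet in 1 with "c" left. 1b->2: no, bbc/cc meet in 2 with "c" left. Open state 3: 1b->3.
bc: 1c undefined. 1c->0: no, a/abca meet in 0. 1c->1: no, a/abca meet in 0. 1c->2: ok.
ca: 2a undefined. 2a->0: no, a/ca meet in 0. 2a->1: no, acac/c meet in 2. 2a->2: no, acac/cc meet in 2 with "c" left. 2a->3: ok.
cb: 2b undefined. 2b->0: ok.
cc: 2c undefined. 2c->0: no, a/cc meet in 0. 2c->1: no, accc/c meet in 2. 2c->2: no, a/ccba meet in 0. 2c->3: ok.
bbc: 3c undefined. 3c->0: ok.
caa: 3a undefined. 3a->0: ok.
cab: 3b undefined. 3b->0: no, a/ccba meet in 0. 3b->1: no, a/ccba meet in 0. 3b->2: ok.
All examples now run through 4 states with every (state, symbol) defined. Accept strings end in {0}, Reject strings end in {1,2,3}; accept={0}.

states=4 start=0 accept={0} delta: 0a->0 0b->1 0c->2 1a->0 1b->3 1c->2 2a->3 2b->0 2c->3 3a->0 3b->2 3c->0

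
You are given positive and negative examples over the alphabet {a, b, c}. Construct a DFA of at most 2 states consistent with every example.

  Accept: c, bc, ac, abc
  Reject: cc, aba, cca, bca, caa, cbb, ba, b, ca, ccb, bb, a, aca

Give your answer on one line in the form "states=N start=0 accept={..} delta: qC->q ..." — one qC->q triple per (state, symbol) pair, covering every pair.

states=2 start=0 accept={1} delta: 0a->0 0b->0 0c->1 1a->0 1b->0 1c->0

Fold the examples into a partial DFA from state 0: repeatedly fix the first undefined (state, symbol) met by the shortest-then-alphabetical prefix, trying targets in increasing order and rejecting any under which an Accept and a Reject string meet in one state with the same remainder; add a state when all current targets are rejected. Accepting states are where Accept strings end.
a: 0a undefined. 0a->0: ok.
b: 0b undefined. 0b->0: ok.
c: 0c undefined. 0c->0: no, c/cc meet in 0. Open state 1: 0c->1.
ca: 1a undefined. 1a->0: ok.
cb: 1b undefined. 1b->0: ok.
cc: 1c undefined. 1c->0: ok.
All examples now run through 2 states with every (state, symbol) defined. Accept strings end in {1}, Reject strings end in {0}; accept={1}.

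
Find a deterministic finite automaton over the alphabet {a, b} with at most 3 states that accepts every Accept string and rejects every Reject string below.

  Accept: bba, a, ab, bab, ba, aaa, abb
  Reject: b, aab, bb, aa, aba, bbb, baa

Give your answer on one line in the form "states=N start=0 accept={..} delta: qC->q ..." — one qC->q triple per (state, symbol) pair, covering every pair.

Fold the examples into a partial DFA from state 0: repeatedly fix the first undefined (state, symbol) met by the shortest-then-alphabetical prefix, trying targets in increasing order and rejecting any under which an Accept and a Reject string meet in one state with the same remainder; add a state when all current targets are rejected. Accepting states are where Accept strings end.
a: 0a undefined. 0a->0: no, a/aa meet in 0. Open state 1: 0a->1.
b: 0b undefined. 0b->0: ok.
aa: 1a undefined. 1a->0: ok.
ab: 1b undefined. 1b->0: no, bba/aba meet in 1. 1b->1: ok.
All examples now run through 2 states with every (state, symbol) defined. Accept strings end in {1}, Reject strings end in {0}; accept={1}.

states=2 start=0 accept={1} delta: 0a->1 0b->0 1a->0 1b->1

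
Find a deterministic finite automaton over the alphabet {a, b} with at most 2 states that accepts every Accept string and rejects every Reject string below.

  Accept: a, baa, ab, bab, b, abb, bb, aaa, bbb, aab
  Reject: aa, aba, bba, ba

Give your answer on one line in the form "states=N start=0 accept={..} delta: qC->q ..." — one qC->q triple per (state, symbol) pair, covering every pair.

Grow the machine one transition at a time. Run the examples from 0; the earliest place one falls off (shortest prefix, ties alphabetical) gets sent to the lowest-numbered state that keeps every Accept/Reject pair distinguishable — a pair clashes when both reach the same state with identical unread suffix — and to a fresh state only if none does.
a: 0a undefined. 0a->0: no, a/aa meet in 0. Open state 1: 0a->1.
b: 0b undefined. 0b->0: no, a/bba meet in 1. 0b->1: ok.
aa: 1a undefined. 1a->0: ok.
ab: 1b undefined. 1b->0: no, a/aba meet in 1. 1b->1: ok.
All examples now run through 2 states with every (state, symbol) defined. Accept strings end in {1}, Reject strings end in {0}; accept={1}.

states=2 start=0 accept={1} delta: 0a->1 0b->1 1a->0 1b->1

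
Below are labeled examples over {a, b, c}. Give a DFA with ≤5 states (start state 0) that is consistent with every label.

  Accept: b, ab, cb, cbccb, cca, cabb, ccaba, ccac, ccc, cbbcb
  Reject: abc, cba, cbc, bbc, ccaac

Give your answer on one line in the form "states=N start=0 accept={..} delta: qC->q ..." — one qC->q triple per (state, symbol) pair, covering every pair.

Fold the examples into a partial DFA from state 0: repeatedly fix the first undefined (state, symbol) met by the shortest-then-alphabetical prefix, trying targets in increasing order and rejecting any under which an Accept and a Reject string meet in one state with the same remainder; add a state when all current targets are rejected. Accepting states are where Accept strings end.
a: 0a undefined. 0a->0: ok.
b: 0b undefined. 0b->0: ok.
c: 0c undefined. 0c->0: no, b/abc meet in 0. Open state 1: 0c->1.
ca: 1a undefined. 1a->0: ok.
cb: 1b undefined. 1b->0: no, b/cba meet in 0. 1b->1: no, b/cba meet in 0. Open state 2: 1b->2.
cc: 1c undefined. 1c->0: no, ccac/abc meet in 1. 1c->1: no, ccac/abc meet in 1. 1c->2: no, cca/cba meet in 2 with "a" left. Open state 3: 1c->3.
cba: 2a undefined. 2a->0: no, b/cba meet in 0. 2a->1: ok.
cbb: 2b undefined. 2b->0: ok.
cbc: 2c undefined. 2c->0: no, b/cbc meet in 0. 2c->1: ok.
cca: 3a undefined. 3a->0: no, ccac/abc meet in 1. 3a->1: no, cca/abc meet in 1. 3a->2: no, ccac/abc meet in 1. 3a->3: no, ccac/ccaac meet in 3 with "c" left. Open state 4: 3a->4.
ccc: 3c undefined. 3c->0: ok.
ccaa: 4a undefined. 4a->0: ok.
ccab: 4b undefined. 4b->0: ok.
ccac: 4c undefined. 4c->0: ok.
cbccb: 3b undefined. 3b->0: ok.
All examples now run through 5 states with every (state, symbol) defined. Accept strings end in {0,2,4}, Reject strings end in {1}; accept={0,2,4}.

states=5 start=0 accept={0,2,4} delta: 0a->0 0b->0 0c->1 1a->0 1b->2 1c->3 2a->1 2b->0 2c->1 3a->4 3b->0 3c->0 4a->0 4b->0 4c->0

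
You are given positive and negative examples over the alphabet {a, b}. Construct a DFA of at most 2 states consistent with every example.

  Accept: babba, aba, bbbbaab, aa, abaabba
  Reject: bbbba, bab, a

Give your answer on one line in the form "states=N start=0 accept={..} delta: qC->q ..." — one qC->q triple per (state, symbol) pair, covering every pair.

states=2 start=0 accept={0} delta: 0a->1 0b->0 1a->0 1b->1

Fold the examples into a partial DFA from state 0: repeatedly fix the first undefined (state, symbol) met by the shortest-then-alphabetical prefix, trying targets in increasing order and rejecting any under which an Accept and a Reject string meet in one state with the same remainder; add a state when all current targets are rejected. Accepting states are where Accept strings end.
a: 0a undefined. 0a->0: no, aa/a meet in 0. Open state 1: 0a->1.
b: 0b undefined. 0b->0: ok.
aa: 1a undefined. 1a->0: ok.
ab: 1b undefined. 1b->0: no, babba/bbbba meet in 1. 1b->1: ok.
All examples now run through 2 states with every (state, symbol) defined. Accept strings end in {0}, Reject strings end in {1}; accept={0}.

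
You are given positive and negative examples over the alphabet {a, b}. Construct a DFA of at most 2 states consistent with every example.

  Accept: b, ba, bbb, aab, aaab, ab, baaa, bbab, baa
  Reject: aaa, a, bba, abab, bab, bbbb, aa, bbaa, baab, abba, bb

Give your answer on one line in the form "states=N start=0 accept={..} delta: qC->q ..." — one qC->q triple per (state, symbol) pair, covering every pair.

Fold the examples into a partial DFA from state 0: repeatedly fix the first undefined (state, symbol) met by the shortest-then-alphabetical prefix, trying targets in increasing order and rejecting any under which an Accept and a Reject string meet in one state with the same remainder; add a state when all current targets are rejected. Accepting states are where Accept strings end.
a: 0a undefined. 0a->0: ok.
b: 0b undefined. 0b->0: no, b/aaa meet in 0. Open state 1: 0b->1.
ba: 1a undefined. 1a->0: no, b/abab meet in 1. 1a->1: ok.
bb: 1b undefined. 1b->0: ok.
All examples now run through 2 states with every (state, symbol) defined. Accept strings end in {1}, Reject strings end in {0}; accept={1}.

states=2 start=0 accept={1} delta: 0a->0 0b->1 1a->1 1b->0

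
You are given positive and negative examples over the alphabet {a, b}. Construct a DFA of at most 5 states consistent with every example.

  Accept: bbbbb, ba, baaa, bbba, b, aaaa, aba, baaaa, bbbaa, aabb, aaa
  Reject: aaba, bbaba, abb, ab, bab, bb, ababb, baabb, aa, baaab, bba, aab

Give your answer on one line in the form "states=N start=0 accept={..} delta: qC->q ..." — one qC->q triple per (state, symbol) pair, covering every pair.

states=4 start=0 accept={2} delta: 0a->1 0b->2 1a->3 1b->3 2a->2 2b->1 3a->2 3b->0

State merging on the prefix tree: take the shortest (then alphabetical) example prefix whose next move is undefined and point that move at state 0, else 1, else 2, ...; a target is out if some Accept/Reject pair would then sit in one state with the same input left (inseparable). If every existing state is out, open a new one.
a: 0a undefined. 0a->0: no, ba/aaba meet in 0 with "ba" left. Open state 1: 0a->1.
b: 0b undefined. 0b->0: no, bbbbb/bb meet in 0. 0b->1: no, ba/aa meet in 1 with "a" left. Open state 2: 0b->2.
aa: 1a undefined. 1a->0: no, ba/aaba meet in 2 with "a" left. 1a->1: no, aaaa/aa meet in 1. 1a->2: no, b/aa meet in 2. Open state 3: 1a->3.
ab: 1b undefined. 1b->0: no, b/abb meet in 2. 1b->1: no, aba/aa meet in 3. 1b->2: no, b/ab meet in 2. 1b->3: ok.
ba: 2a undefined. 2a->0: no, baaa/ab meet in 3. 2a->1: no, aabb/baabb meet in 3 with "bb" left. 2a->2: ok.
bb: 2b undefined. 2b->0: no, bbbbb/baabb meet in 2. 2b->1: ok.
aaa: 3a undefined. 3a->0: no, aaaa/bab meet in 1. 3a->1: no, bbba/bab meet in 1. 3a->2: ok.
aab: 3b undefined. 3b->0: ok.
All examples now run through 4 states with every (state, symbol) defined. Accept strings end in {2}, Reject strings end in {0,1,3}; accept={2}.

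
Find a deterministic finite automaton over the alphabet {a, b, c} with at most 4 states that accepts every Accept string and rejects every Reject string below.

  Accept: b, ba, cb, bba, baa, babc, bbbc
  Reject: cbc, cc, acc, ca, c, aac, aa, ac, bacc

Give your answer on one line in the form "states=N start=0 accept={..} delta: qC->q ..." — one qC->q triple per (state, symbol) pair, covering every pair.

State merging on the prefix tree: take the shortest (then alphabetical) example prefix whose next move is undefined and point that move at state 0, else 1, else 2, ...; a target is out if some Accept/Reject pair would then sit in one state with the same input left (inseparable). If every existing state is out, open a new one.
a: 0a undefined. 0a->0: ok.
b: 0b undefined. 0b->0: no, b/aa meet in 0. Open state 1: 0b->1.
c: 0c undefined. 0c->0: ok.
ba: 1a undefined. 1a->0: no, ba/cc meet in 0. 1a->1: ok.
bb: 1b undefined. 1b->0: no, bba/cc meet in 0. 1b->1: no, babc/cbc meet in 1 with "c" left. Open state 2: 1b->2.
bac: 1c undefined. 1c->0: ok.
bba: 2a undefined. 2a->0: no, bba/cbc meet in 0. 2a->1: ok.
bbb: 2b undefined. 2b->0: no, bbbc/cbc meet in 0. 2b->1: no, bbbc/cbc meet in 0. 2b->2: ok.
babc: 2c undefined. 2c->0: no, babc/cbc meet in 0. 2c->1: ok.
All examples now run through 3 states with every (state, symbol) defined. Accept strings end in {1}, Reject strings end in {0}; accept={1}.

states=3 start=0 accept={1} delta: 0a->0 0b->1 0c->0 1a->1 1b->2 1c->0 2a->1 2b->2 2c->1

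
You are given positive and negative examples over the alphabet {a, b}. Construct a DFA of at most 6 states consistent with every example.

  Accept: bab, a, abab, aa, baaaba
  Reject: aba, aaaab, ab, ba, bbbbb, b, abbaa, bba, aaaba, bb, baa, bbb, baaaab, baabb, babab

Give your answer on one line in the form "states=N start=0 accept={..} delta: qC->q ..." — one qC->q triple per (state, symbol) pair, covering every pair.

Grow the machine one transition at a time. Run the examples from 0; the earliest place one falls off (shortest prefix, ties alphabetical) gets sent to the lowest-numbered state that keeps every Accept/Reject pair distinguishable — a pair clashes when both reach the same state with identical unread suffix — and to a fresh state only if none does.
a: 0a undefined. 0a->0: ok.
b: 0b undefined. 0b->0: no, bab/aba meet in 0. Open state 1: 0b->1.
ba: 1a undefined. 1a->0: no, bab/aaaab meet in 1. 1a->1: no, bab/bb meet in 1 with "b" left. Open state 2: 1a->2.
bb: 1b undefined. 1b->0: no, a/abbaa meet in 0. 1b->1: ok.
baa: 2a undefined. 2a->0: no, a/abbaa meet in 0. 2a->1: ok.
bab: 2b undefined. 2b->0: ok.
All examples now run through 3 states with every (state, symbol) defined. Accept strings end in {0}, Reject strings end in {1,2}; accept={0}.

states=3 start=0 accept={0} delta: 0a->0 0b->1 1a->2 1b->1 2a->1 2b->0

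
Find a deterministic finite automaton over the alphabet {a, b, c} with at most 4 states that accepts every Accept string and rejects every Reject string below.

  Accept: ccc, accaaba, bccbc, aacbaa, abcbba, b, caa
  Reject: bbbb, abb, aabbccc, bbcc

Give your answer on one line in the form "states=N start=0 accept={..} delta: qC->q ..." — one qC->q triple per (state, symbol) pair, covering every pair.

states=3 start=0 accept={0,1} delta: 0a->0 0b->1 0c->0 1a->0 1b->2 1c->0 2a->0 2b->1 2c->2

State merging on the prefix tree: take the shortest (then alphabetical) example prefix whose next move is undefined and point that move at state 0, else 1, else 2, ...; a target is out if some Accept/Reject pair would then sit in one state with the same input left (inseparable). If every existing state is out, open a new one.
a: 0a undefined. 0a->0: ok.
b: 0b undefined. 0b->0: no, ccc/aabbccc meet in 0 with "ccc" left. Open state 1: 0b->1.
c: 0c undefined. 0c->0: ok.
bb: 1b undefined. 1b->0: no, ccc/bbbb meet in 0. 1b->1: no, b/bbbb meet in 1. Open state 2: 1b->2.
bc: 1c undefined. 1c->0: ok.
bbb: 2b undefined. 2b->0: no, b/bbbb meet in 1. 2b->1: ok.
bbc: 2c undefined. 2c->0: no, ccc/aabbccc meet in 0. 2c->1: no, ccc/aabbccc meet in 0. 2c->2: ok.
aacba: 1a undefined. 1a->0: ok.
abcbba: 2a undefined. 2a->0: ok.
All examples now run through 3 states with every (state, symbol) defined. Accept strings end in {0,1}, Reject strings end in {2}; accept={0,1}.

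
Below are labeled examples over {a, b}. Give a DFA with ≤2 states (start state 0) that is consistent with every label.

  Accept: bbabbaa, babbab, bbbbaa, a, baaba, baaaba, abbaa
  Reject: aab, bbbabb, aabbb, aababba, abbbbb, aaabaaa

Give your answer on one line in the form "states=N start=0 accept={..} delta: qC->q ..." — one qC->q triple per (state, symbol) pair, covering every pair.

State merging on the prefix tree: take the shortest (then alphabetical) example prefix whose next move is undefined and point that move at state 0, else 1, else 2, ...; a target is out if some Accept/Reject pair would then sit in one state with the same input left (inseparable). If every existing state is out, open a new one.
a: 0a undefined. 0a->0: ok.
b: 0b undefined. 0b->0: no, bbabbaa/aab meet in 0. Open state 1: 0b->1.
ba: 1a undefined. 1a->0: no, a/aaabaaa meet in 0. 1a->1: ok.
bb: 1b undefined. 1b->0: ok.
All examples now run through 2 states with every (state, symbol) defined. Accept strings end in {0}, Reject strings end in {1}; accept={0}.

states=2 start=0 accept={0} delta: 0a->0 0b->1 1a->1 1b->0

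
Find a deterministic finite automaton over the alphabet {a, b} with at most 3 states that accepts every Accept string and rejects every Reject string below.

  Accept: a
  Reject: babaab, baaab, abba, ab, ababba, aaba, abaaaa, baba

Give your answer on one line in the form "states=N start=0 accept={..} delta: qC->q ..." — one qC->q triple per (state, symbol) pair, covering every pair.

states=2 start=0 accept={0} delta: 0a->0 0b->1 1a->1 1b->1

Grow the machine one transition at a time. Run the examples from 0; the earliest place one falls off (shortest prefix, ties alphabetical) gets sent to the lowest-numbered state that keeps every Accept/Reject pair distinguishable — a pair clashes when both reach the same state with identical unread suffix — and to a fresh state only if none does.
a: 0a undefined. 0a->0: ok.
b: 0b undefined. 0b->0: no, a/babaab meet in 0. Open state 1: 0b->1.
ba: 1a undefined. 1a->0: no, a/aaba meet in 0. 1a->1: ok.
abb: 1b undefined. 1b->0: no, a/baaab meet in 0. 1b->1: ok.
All examples now run through 2 states with every (state, symbol) defined. Accept strings end in {0}, Reject strings end in {1}; accept={0}.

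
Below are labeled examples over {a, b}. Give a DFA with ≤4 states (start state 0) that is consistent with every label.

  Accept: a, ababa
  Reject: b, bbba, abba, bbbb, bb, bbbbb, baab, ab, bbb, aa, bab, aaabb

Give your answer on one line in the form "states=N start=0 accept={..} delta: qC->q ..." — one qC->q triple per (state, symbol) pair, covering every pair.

states=3 start=0 accept={1} delta: 0a->1 0b->2 1a->0 1b->0 2a->0 2b->0

Fold the examples into a partial DFA from state 0: repeatedly fix the first undefined (state, symbol) met by the shortest-then-alphabetical prefix, trying targets in increasing order and rejecting any under which an Accept and a Reject string meet in one state with the same remainder; add a state when all current targets are rejected. Accepting states are where Accept strings end.
a: 0a undefined. 0a->0: no, a/aa meet in 0. Open state 1: 0a->1.
b: 0b undefined. 0b->0: no, a/bbba meet in 1. 0b->1: no, a/b meet in 1. Open state 2: 0b->2.
aa: 1a undefined. 1a->0: ok.
ab: 1b undefined. 1b->0: ok.
ba: 2a undefined. 2a->0: ok.
bb: 2b undefined. 2b->0: ok.
All examples now run through 3 states with every (state, symbol) defined. Accept strings end in {1}, Reject strings end in {0,2}; accept={1}.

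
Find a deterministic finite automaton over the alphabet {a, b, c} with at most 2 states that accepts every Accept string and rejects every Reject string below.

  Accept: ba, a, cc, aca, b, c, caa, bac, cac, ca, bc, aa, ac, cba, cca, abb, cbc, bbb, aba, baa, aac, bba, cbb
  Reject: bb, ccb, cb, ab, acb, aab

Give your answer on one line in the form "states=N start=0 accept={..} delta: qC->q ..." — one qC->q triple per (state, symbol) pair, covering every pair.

states=2 start=0 accept={1} delta: 0a->1 0b->1 0c->1 1a->1 1b->0 1c->1

State merging on the prefix tree: take the shortest (then alphabetical) example prefix whose next move is undefined and point that move at state 0, else 1, else 2, ...; a target is out if some Accept/Reject pair would then sit in one state with the same input left (inseparable). If every existing state is out, open a new one.
a: 0a undefined. 0a->0: no, b/ab meet in 0 with "b" left. Open state 1: 0a->1.
b: 0b undefined. 0b->0: no, b/bb meet in 0. 0b->1: ok.
c: 0c undefined. 0c->0: no, a/ccb meet in 1. 0c->1: ok.
aa: 1a undefined. 1a->0: no, a/aab meet in 1. 1a->1: ok.
ab: 1b undefined. 1b->0: ok.
ac: 1c undefined. 1c->0: no, ba/ccb meet in 1. 1c->1: ok.
All examples now run through 2 states with every (state, symbol) defined. Accept strings end in {1}, Reject strings end in {0}; accept={1}.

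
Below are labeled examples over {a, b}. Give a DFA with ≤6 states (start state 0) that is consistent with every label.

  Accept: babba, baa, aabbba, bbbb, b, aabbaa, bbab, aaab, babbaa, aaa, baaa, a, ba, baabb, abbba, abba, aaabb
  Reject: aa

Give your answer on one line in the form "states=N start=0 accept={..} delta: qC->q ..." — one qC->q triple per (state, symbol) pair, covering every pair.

states=3 start=0 accept={1,2} delta: 0a->1 0b->2 1a->0 1b->2 2a->2 2b->2

Grow the machine one transition at a time. Run the examples from 0; the earliest place one falls off (shortest prefix, ties alphabetical) gets sent to the lowest-numbered state that keeps every Accept/Reject pair distinguishable — a pair clashes when both reach the same state with identical unread suffix — and to a fresh state only if none does.
a: 0a undefined. 0a->0: no, aaa/aa meet in 0. Open state 1: 0a->1.
b: 0b undefined. 0b->0: no, baa/aa meet in 1 with "a" left. 0b->1: no, ba/aa meet in 1 with "a" left. Open state 2: 0b->2.
aa: 1a undefined. 1a->0: ok.
ab: 1b undefined. 1b->0: no, aaab/aa meet in 0. 1b->1: no, abbba/aa meet in 0. 1b->2: ok.
ba: 2a undefined. 2a->0: no, baaa/aa meet in 0. 2a->1: no, baa/aa meet in 0. 2a->2: ok.
bb: 2b undefined. 2b->0: no, bbbb/aa meet in 0. 2b->1: no, abba/aa meet in 0. 2b->2: ok.
All examples now run through 3 states with every (state, symbol) defined. Accept strings end in {1,2}, Reject strings end in {0}; accept={1,2}.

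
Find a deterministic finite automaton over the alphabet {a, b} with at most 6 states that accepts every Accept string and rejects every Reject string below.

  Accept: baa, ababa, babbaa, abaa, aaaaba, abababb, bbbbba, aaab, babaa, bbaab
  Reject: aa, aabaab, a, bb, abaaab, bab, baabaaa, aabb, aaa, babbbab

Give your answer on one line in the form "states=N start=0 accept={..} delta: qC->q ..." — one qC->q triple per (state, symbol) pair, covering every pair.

states=5 start=0 accept={1,3,4} delta: 0a->0 0b->1 1a->1 1b->2 2a->3 2b->1 3a->4 3b->0 4a->0 4b->1

Grow the machine one transition at a time. Run the examples from 0; the earliest place one falls off (shortest prefix, ties alphabetical) gets sent to the lowest-numbered state that keeps every Accept/Reject pair distinguishable — a pair clashes when both reach the same state with identical unread suffix — and to a fresh state only if none does.
a: 0a undefined. 0a->0: ok.
b: 0b undefined. 0b->0: no, baa/aa meet in 0. Open state 1: 0b->1.
ba: 1a undefined. 1a->0: no, baa/aa meet in 0. 1a->1: ok.
bb: 1b undefined. 1b->0: no, baa/babbbab meet in 1. 1b->1: no, baa/aabaab meet in 1. Open state 2: 1b->2.
bba: 2a undefined. 2a->0: no, ababa/aa meet in 0. 2a->1: no, baa/baabaaa meet in 1. 2a->2: no, ababa/aabaab meet in 2. Open state 3: 2a->3.
bbb: 2b undefined. 2b->0: no, babbaa/aa meet in 0. 2b->1: ok.
bbaa: 3a undefined. 3a->0: no, babaa/aa meet in 0. 3a->1: no, baa/baabaaa meet in 1. 3a->2: no, ababa/baabaaa meet in 3. 3a->3: no, ababa/baabaaa meet in 3. Open state 4: 3a->4.
bbaab: 4b undefined. 4b->0: no, bbaab/aa meet in 0. 4b->1: ok.
ababab: 3b undefined. 3b->0: ok.
baabaaa: 4a undefined. 4a->0: ok.
All examples now run through 5 states with every (state, symbol) defined. Accept strings end in {1,3,4}, Reject strings end in {0,2}; accept={1,3,4}.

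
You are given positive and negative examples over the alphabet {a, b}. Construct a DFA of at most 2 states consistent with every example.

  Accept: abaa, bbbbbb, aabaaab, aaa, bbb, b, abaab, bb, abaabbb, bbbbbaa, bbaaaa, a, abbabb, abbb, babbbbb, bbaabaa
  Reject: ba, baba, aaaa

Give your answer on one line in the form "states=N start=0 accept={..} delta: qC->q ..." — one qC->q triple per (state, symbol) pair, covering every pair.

Fold the examples into a partial DFA from state 0: repeatedly fix the first undefined (state, symbol) met by the shortest-then-alphabetical prefix, trying targets in increasing order and rejecting any under which an Accept and a Reject string meet in one state with the same remainder; add a state when all current targets are rejected. Accepting states are where Accept strings end.
a: 0a undefined. 0a->0: no, aaa/aaaa meet in 0. Open state 1: 0a->1.
b: 0b undefined. 0b->0: no, bbaaaa/aaaa meet in 1 with "aaa" left. 0b->1: ok.
aa: 1a undefined. 1a->0: ok.
ab: 1b undefined. 1b->0: no, abaa/ba meet in 0. 1b->1: ok.
All examples now run through 2 states with every (state, symbol) defined. Accept strings end in {1}, Reject strings end in {0}; accept={1}.

states=2 start=0 accept={1} delta: 0a->1 0b->1 1a->0 1b->1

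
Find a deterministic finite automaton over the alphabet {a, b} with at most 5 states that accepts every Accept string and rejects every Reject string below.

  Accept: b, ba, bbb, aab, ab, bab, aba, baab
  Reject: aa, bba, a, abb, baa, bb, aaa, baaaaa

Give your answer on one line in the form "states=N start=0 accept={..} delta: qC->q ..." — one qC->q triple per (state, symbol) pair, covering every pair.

states=3 start=0 accept={1,2} delta: 0a->0 0b->1 1a->2 1b->0 2a->0 2b->1

Grow the machine one transition at a time. Run the examples from 0; the earliest place one falls off (shortest prefix, ties alphabetical) gets sent to the lowest-numbered state that keeps every Accept/Reject pair distinguishable — a pair clashes when both reach the same state with identical unread suffix — and to a fresh state only if none does.
a: 0a undefined. 0a->0: ok.
b: 0b undefined. 0b->0: no, b/aa meet in 0. Open state 1: 0b->1.
ba: 1a undefined. 1a->0: no, ba/aa meet in 0. 1a->1: no, b/baa meet in 1. Open state 2: 1a->2.
bb: 1b undefined. 1b->0: ok.
baa: 2a undefined. 2a->0: ok.
bab: 2b undefined. 2b->0: no, bab/aa meet in 0. 2b->1: ok.
All examples now run through 3 states with every (state, symbol) defined. Accept strings end in {1,2}, Reject strings end in {0}; accept={1,2}.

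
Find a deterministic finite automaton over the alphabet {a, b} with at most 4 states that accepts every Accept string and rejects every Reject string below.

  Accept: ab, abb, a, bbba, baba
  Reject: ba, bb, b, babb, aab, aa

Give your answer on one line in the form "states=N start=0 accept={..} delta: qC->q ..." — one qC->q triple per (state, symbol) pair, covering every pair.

Grow the machine one transition at a time. Run the examples from 0; the earliest place one falls off (shortest prefix, ties alphabetical) gets sent to the lowest-numbered state that keeps every Accept/Reject pair distinguishable — a pair clashes when both reach the same state with identical unread suffix — and to a fresh state only if none does.
a: 0a undefined. 0a->0: no, ab/b meet in 0 with "b" left. Open state 1: 0a->1.
b: 0b undefined. 0b->0: no, abb/babb meet in 1 with "bb" left. 0b->1: no, ab/bb meet in 1 with "b" left. Open state 2: 0b->2.
aa: 1a undefined. 1a->0: ok.
ab: 1b undefined. 1b->0: no, ab/aa meet in 0. 1b->1: ok.
ba: 2a undefined. 2a->0: no, baba/ba meet in 0. 2a->1: no, ab/ba meet in 1. 2a->2: ok.
bb: 2b undefined. 2b->0: no, bbba/ba meet in 2. 2b->1: no, ab/bb meet in 1. 2b->2: no, bbba/ba meet in 2. Open state 3: 2b->3.
bbb: 3b undefined. 3b->0: ok.
baba: 3a undefined. 3a->0: no, baba/babb meet in 0. 3a->1: ok.
All examples now run through 4 states with every (state, symbol) defined. Accept strings end in {1}, Reject strings end in {0,2,3}; accept={1}.

states=4 start=0 accept={1} delta: 0a->1 0b->2 1a->0 1b->1 2a->2 2b->3 3a->1 3b->0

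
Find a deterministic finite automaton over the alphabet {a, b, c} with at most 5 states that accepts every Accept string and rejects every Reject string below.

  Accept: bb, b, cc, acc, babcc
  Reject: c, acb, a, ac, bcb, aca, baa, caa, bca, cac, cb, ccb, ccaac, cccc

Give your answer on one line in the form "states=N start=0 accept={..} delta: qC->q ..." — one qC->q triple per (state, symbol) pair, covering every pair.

Fold the examples into a partial DFA from state 0: repeatedly fix the first undefined (state, symbol) met by the shortest-then-alphabetical prefix, trying targets in increasing order and rejecting any under which an Accept and a Reject string meet in one state with the same remainder; add a state when all current targets are rejected. Accepting states are where Accept strings end.
a: 0a undefined. 0a->0: ok.
b: 0b undefined. 0b->0: no, bb/a meet in 0. Open state 1: 0b->1.
c: 0c undefined. 0c->0: no, b/acb meet in 1. 0c->1: no, bb/acb meet in 1 with "b" left. Open state 2: 0c->2.
ba: 1a undefined. 1a->0: ok.
bb: 1b undefined. 1b->0: no, bb/a meet in 0. 1b->1: ok.
bc: 1c undefined. 1c->0: no, bb/bcb meet in 1. 1c->1: no, bb/bcb meet in 1. 1c->2: ok.
ca: 2a undefined. 2a->0: ok.
cb: 2b undefined. 2b->0: ok.
cc: 2c undefined. 2c->0: no, bb/ccb meet in 1. 2c->1: no, bb/ccb meet in 1. 2c->2: no, cc/c meet in 2. Open state 3: 2c->3.
cca: 3a undefined. 3a->0: ok.
ccb: 3b undefined. 3b->0: ok.
ccc: 3c undefined. 3c->0: ok.
All examples now run through 4 states with every (state, symbol) defined. Accept strings end in {1,3}, Reject strings end in {0,2}; accept={1,3}.

states=4 start=0 accept={1,3} delta: 0a->0 0b->1 0c->2 1a->0 1b->1 1c->2 2a->0 2b->0 2c->3 3a->0 3b->0 3c->0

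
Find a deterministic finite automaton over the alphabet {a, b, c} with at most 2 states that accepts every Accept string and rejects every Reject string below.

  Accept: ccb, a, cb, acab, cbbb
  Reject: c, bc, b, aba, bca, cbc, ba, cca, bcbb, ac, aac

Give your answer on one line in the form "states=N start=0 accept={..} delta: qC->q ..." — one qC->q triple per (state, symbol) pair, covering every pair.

states=2 start=0 accept={0} delta: 0a->0 0b->1 0c->1 1a->1 1b->0 1c->1

Fold the examples into a partial DFA from state 0: repeatedly fix the first undefined (state, symbol) met by the shortest-then-alphabetical prefix, trying targets in increasing order and rejecting any under which an Accept and a Reject string meet in one state with the same remainder; add a state when all current targets are rejected. Accepting states are where Accept strings end.
a: 0a undefined. 0a->0: ok.
b: 0b undefined. 0b->0: no, a/b meet in 0. Open state 1: 0b->1.
c: 0c undefined. 0c->0: no, ccb/b meet in 1. 0c->1: ok.
ba: 1a undefined. 1a->0: no, a/aba meet in 0. 1a->1: ok.
bc: 1c undefined. 1c->0: no, ccb/c meet in 1. 1c->1: ok.
cb: 1b undefined. 1b->0: ok.
All examples now run through 2 states with every (state, symbol) defined. Accept strings end in {0}, Reject strings end in {1}; accept={0}.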